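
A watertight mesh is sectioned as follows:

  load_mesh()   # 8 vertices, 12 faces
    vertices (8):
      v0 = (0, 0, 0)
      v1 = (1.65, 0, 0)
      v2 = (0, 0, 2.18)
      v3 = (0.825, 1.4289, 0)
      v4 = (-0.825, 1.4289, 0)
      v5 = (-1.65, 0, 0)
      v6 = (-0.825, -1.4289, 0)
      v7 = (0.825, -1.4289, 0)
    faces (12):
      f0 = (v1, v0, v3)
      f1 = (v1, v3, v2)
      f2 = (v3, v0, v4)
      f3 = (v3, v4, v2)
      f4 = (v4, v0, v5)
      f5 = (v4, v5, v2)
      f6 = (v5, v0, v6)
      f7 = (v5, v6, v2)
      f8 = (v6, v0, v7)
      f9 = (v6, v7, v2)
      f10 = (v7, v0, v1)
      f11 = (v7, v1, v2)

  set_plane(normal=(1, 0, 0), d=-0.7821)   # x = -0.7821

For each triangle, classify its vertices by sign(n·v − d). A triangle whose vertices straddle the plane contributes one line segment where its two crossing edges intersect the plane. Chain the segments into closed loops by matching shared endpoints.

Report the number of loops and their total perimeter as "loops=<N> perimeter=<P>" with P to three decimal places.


loops=1 perimeter=6.536

Straddling triangles (8 of 12):
  (v3,v0,v4) [++-] → (-0.7821, 1.3546, 0)–(-0.7821, 1.4289, 0)  len=0.0743
  (v3,v4,v2) [+-+] → (-0.7821, 1.4289, 0)–(-0.7821, 1.3546, 0.11336)  len=0.1355
  (v4,v0,v5) [-+-] → (-0.7821, 1.3546, 0)–(-0.7821, 0, 0)  len=1.3546
  (v4,v5,v2) [--+] → (-0.7821, 0, 1.14668)–(-0.7821, 1.3546, 0.11336)  len=1.7037
  (v5,v0,v6) [-+-] → (-0.7821, 0, 0)–(-0.7821, -1.3546, 0)  len=1.3546
  (v5,v6,v2) [--+] → (-0.7821, -1.3546, 0.11336)–(-0.7821, 0, 1.14668)  len=1.7037
  (v6,v0,v7) [-++] → (-0.7821, -1.3546, 0)–(-0.7821, -1.4289, 0)  len=0.0743
  (v6,v7,v2) [-++] → (-0.7821, -1.4289, 0)–(-0.7821, -1.3546, 0.11336)  len=0.1355

Chained into 1 loop(s):
  loop 1: 8 segments, perimeter = 6.5363
Total perimeter = 6.536


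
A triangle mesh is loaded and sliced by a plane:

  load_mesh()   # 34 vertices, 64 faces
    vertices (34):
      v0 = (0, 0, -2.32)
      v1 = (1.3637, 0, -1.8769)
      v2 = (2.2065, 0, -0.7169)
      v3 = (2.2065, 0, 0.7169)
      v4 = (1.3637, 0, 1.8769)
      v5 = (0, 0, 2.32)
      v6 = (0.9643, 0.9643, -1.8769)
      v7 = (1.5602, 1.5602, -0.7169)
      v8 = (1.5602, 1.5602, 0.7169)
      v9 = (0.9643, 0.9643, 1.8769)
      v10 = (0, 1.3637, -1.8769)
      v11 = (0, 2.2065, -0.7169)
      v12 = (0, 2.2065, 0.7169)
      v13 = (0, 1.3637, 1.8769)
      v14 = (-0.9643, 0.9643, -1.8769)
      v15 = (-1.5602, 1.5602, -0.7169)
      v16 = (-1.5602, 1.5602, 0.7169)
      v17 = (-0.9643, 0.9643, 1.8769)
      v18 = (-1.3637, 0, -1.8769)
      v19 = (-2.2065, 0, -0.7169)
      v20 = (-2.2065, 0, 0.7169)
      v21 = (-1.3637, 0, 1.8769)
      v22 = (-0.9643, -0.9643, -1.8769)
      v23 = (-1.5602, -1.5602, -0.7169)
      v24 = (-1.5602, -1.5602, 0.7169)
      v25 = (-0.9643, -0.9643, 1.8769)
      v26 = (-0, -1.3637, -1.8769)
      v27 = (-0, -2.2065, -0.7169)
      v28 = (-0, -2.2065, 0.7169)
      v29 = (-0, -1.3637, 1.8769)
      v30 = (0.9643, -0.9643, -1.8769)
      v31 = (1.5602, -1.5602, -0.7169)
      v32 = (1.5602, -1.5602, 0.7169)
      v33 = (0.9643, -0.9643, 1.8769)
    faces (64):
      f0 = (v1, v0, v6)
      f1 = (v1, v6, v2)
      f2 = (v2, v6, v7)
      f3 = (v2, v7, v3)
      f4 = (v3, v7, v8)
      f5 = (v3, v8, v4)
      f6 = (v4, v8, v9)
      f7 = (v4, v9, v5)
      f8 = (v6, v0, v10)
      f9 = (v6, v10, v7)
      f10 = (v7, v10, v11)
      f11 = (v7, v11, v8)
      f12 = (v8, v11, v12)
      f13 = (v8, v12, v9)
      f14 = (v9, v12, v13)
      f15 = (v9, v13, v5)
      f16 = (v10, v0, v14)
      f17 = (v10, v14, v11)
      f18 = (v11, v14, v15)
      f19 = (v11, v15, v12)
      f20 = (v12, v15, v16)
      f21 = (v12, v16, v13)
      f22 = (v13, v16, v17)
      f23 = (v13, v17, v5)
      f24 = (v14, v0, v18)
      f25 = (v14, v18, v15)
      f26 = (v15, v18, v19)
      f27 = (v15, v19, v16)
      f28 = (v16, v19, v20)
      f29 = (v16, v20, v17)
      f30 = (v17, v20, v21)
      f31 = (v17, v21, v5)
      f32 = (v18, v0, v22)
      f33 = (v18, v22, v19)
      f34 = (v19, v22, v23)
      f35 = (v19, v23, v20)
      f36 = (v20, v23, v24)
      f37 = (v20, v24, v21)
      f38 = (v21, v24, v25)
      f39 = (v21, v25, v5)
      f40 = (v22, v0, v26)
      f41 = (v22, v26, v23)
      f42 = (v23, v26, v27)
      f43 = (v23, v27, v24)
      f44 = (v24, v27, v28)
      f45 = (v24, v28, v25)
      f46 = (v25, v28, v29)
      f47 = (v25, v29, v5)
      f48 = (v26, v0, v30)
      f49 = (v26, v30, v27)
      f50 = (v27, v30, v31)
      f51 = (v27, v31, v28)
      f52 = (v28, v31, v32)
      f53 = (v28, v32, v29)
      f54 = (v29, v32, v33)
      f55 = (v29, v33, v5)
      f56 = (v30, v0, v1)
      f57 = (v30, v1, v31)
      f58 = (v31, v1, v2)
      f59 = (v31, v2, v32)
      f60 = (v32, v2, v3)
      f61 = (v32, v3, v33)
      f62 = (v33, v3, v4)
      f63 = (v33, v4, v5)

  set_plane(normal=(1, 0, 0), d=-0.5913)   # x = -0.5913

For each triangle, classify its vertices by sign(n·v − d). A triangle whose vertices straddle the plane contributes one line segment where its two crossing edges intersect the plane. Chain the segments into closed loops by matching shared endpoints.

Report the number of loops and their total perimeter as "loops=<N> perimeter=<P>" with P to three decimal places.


loops=1 perimeter=13.208

Straddling triangles (20 of 64):
  (v10,v0,v14) [++-] → (-0.5913, 0.5913, -2.0483)–(-0.5913, 1.11879, -1.8769)  len=0.5546
  (v10,v14,v11) [+-+] → (-0.5913, 1.11879, -1.8769)–(-0.5913, 1.44479, -1.4282)  len=0.5546
  (v11,v14,v15) [+--] → (-0.5913, 1.44479, -1.4282)–(-0.5913, 1.96156, -0.7169)  len=0.8792
  (v11,v15,v12) [+-+] → (-0.5913, 1.96156, -0.7169)–(-0.5913, 1.96156, 0.173504)  len=0.8904
  (v12,v15,v16) [+--] → (-0.5913, 1.96156, 0.173504)–(-0.5913, 1.96156, 0.7169)  len=0.5434
  (v12,v16,v13) [+-+] → (-0.5913, 1.96156, 0.7169)–(-0.5913, 1.43817, 1.43727)  len=0.8904
  (v13,v16,v17) [+--] → (-0.5913, 1.43817, 1.43727)–(-0.5913, 1.11879, 1.8769)  len=0.5434
  (v13,v17,v5) [+-+] → (-0.5913, 1.11879, 1.8769)–(-0.5913, 0.5913, 2.0483)  len=0.5546
  (v14,v0,v18) [-+-] → (-0.5913, 0.5913, -2.0483)–(-0.5913, 0, -2.12787)  len=0.5966
  (v17,v21,v5) [--+] → (-0.5913, 0, 2.12787)–(-0.5913, 0.5913, 2.0483)  len=0.5966
  (v18,v0,v22) [-+-] → (-0.5913, 0, -2.12787)–(-0.5913, -0.5913, -2.0483)  len=0.5966
  (v21,v25,v5) [--+] → (-0.5913, -0.5913, 2.0483)–(-0.5913, 0, 2.12787)  len=0.5966
  (v22,v0,v26) [-++] → (-0.5913, -0.5913, -2.0483)–(-0.5913, -1.11879, -1.8769)  len=0.5546
  (v22,v26,v23) [-+-] → (-0.5913, -1.11879, -1.8769)–(-0.5913, -1.43817, -1.43727)  len=0.5434
  (v23,v26,v27) [-++] → (-0.5913, -1.43817, -1.43727)–(-0.5913, -1.96156, -0.7169)  len=0.8904
  (v23,v27,v24) [-+-] → (-0.5913, -1.96156, -0.7169)–(-0.5913, -1.96156, -0.173504)  len=0.5434
  (v24,v27,v28) [-++] → (-0.5913, -1.96156, -0.173504)–(-0.5913, -1.96156, 0.7169)  len=0.8904
  (v24,v28,v25) [-+-] → (-0.5913, -1.96156, 0.7169)–(-0.5913, -1.44479, 1.4282)  len=0.8792
  (v25,v28,v29) [-++] → (-0.5913, -1.44479, 1.4282)–(-0.5913, -1.11879, 1.8769)  len=0.5546
  (v25,v29,v5) [-++] → (-0.5913, -1.11879, 1.8769)–(-0.5913, -0.5913, 2.0483)  len=0.5546

Chained into 1 loop(s):
  loop 1: 20 segments, perimeter = 13.2080
Total perimeter = 13.208


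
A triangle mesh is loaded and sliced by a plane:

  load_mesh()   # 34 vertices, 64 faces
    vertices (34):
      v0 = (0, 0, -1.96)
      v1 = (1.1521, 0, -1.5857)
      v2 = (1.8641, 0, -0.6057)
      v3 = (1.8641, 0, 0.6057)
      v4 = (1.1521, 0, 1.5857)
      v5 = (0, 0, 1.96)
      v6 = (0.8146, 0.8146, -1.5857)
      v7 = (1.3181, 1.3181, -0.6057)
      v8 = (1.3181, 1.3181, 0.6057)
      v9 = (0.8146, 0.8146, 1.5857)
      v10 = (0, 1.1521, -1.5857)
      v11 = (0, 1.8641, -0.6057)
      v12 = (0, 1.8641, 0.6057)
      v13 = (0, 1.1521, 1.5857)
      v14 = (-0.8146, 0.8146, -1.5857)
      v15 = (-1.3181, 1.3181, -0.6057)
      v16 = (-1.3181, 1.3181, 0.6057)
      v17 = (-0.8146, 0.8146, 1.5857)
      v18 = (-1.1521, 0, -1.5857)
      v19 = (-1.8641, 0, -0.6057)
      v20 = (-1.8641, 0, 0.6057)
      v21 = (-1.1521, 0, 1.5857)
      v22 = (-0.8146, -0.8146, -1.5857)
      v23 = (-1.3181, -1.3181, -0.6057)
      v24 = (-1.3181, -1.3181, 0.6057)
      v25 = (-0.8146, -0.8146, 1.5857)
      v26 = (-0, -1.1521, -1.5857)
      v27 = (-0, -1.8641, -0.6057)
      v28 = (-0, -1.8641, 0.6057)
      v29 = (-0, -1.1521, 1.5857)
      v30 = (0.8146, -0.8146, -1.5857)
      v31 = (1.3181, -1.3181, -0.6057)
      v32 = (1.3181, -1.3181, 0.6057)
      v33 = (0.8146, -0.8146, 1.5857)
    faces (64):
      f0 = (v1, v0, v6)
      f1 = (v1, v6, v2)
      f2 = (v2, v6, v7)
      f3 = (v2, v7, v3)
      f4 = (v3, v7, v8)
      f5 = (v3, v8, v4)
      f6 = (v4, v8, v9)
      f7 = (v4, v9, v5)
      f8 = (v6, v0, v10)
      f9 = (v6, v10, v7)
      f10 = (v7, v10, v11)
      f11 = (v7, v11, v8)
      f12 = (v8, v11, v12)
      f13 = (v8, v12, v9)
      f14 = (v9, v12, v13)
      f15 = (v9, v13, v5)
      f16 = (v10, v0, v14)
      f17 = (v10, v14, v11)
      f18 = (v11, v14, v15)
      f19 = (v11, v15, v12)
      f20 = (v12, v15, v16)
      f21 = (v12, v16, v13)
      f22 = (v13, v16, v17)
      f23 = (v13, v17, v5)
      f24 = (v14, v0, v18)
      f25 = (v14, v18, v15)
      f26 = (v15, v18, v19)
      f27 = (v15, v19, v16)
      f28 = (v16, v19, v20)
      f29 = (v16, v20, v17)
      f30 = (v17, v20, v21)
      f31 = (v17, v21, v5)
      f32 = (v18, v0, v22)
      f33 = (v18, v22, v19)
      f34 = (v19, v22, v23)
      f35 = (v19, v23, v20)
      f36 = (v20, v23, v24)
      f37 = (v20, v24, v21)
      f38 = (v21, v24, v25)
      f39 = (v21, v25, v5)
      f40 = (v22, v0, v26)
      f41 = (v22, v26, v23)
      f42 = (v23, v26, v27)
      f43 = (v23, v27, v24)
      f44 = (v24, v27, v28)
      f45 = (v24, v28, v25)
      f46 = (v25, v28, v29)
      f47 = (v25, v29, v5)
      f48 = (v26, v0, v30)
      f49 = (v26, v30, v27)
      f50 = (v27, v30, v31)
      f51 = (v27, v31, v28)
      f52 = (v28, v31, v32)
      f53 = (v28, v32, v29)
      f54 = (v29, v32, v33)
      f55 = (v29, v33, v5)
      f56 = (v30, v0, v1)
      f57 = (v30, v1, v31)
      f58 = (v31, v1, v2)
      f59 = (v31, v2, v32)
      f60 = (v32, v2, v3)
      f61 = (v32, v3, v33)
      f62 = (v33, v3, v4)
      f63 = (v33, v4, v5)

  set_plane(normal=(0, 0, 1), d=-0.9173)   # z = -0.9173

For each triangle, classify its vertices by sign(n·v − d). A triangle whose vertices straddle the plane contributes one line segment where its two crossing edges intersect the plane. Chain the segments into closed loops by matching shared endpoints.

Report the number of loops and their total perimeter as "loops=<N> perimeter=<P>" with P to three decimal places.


loops=1 perimeter=10.027

Straddling triangles (16 of 64):
  (v1,v6,v2) [--+] → (1.5304, 0.25901, -0.9173)–(1.63771, 0, -0.9173)  len=0.2804
  (v2,v6,v7) [+-+] → (1.5304, 0.25901, -0.9173)–(1.15801, 1.15801, -0.9173)  len=0.9731
  (v6,v10,v7) [--+] → (0.898998, 1.26532, -0.9173)–(1.15801, 1.15801, -0.9173)  len=0.2804
  (v7,v10,v11) [+-+] → (0.898998, 1.26532, -0.9173)–(0, 1.63771, -0.9173)  len=0.9731
  (v10,v14,v11) [--+] → (-0.25901, 1.5304, -0.9173)–(0, 1.63771, -0.9173)  len=0.2804
  (v11,v14,v15) [+-+] → (-0.25901, 1.5304, -0.9173)–(-1.15801, 1.15801, -0.9173)  len=0.9731
  (v14,v18,v15) [--+] → (-1.26532, 0.898998, -0.9173)–(-1.15801, 1.15801, -0.9173)  len=0.2804
  (v15,v18,v19) [+-+] → (-1.26532, 0.898998, -0.9173)–(-1.63771, 0, -0.9173)  len=0.9731
  (v18,v22,v19) [--+] → (-1.5304, -0.25901, -0.9173)–(-1.63771, 0, -0.9173)  len=0.2804
  (v19,v22,v23) [+-+] → (-1.5304, -0.25901, -0.9173)–(-1.15801, -1.15801, -0.9173)  len=0.9731
  (v22,v26,v23) [--+] → (-0.898998, -1.26532, -0.9173)–(-1.15801, -1.15801, -0.9173)  len=0.2804
  (v23,v26,v27) [+-+] → (-0.898998, -1.26532, -0.9173)–(0, -1.63771, -0.9173)  len=0.9731
  (v26,v30,v27) [--+] → (0.25901, -1.5304, -0.9173)–(0, -1.63771, -0.9173)  len=0.2804
  (v27,v30,v31) [+-+] → (0.25901, -1.5304, -0.9173)–(1.15801, -1.15801, -0.9173)  len=0.9731
  (v30,v1,v31) [--+] → (1.26532, -0.898998, -0.9173)–(1.15801, -1.15801, -0.9173)  len=0.2804
  (v31,v1,v2) [+-+] → (1.26532, -0.898998, -0.9173)–(1.63771, 0, -0.9173)  len=0.9731

Chained into 1 loop(s):
  loop 1: 16 segments, perimeter = 10.0275
Total perimeter = 10.027


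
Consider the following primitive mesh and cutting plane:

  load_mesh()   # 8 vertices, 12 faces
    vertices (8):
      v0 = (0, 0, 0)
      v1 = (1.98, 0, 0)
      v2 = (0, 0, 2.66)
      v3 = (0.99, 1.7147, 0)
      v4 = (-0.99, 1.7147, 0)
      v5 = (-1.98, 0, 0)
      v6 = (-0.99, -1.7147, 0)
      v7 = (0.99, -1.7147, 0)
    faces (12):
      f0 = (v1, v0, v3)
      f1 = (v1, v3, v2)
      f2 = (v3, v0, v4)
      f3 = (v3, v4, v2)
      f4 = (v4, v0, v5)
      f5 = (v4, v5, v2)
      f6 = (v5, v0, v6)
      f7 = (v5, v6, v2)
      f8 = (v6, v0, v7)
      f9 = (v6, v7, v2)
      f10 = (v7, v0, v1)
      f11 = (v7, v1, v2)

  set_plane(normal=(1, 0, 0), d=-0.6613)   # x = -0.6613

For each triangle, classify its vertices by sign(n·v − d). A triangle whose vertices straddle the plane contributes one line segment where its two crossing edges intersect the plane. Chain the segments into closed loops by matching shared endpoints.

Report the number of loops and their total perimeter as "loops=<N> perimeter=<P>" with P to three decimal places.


loops=1 perimeter=8.430

Straddling triangles (8 of 12):
  (v3,v0,v4) [++-] → (-0.6613, 1.14538, 0)–(-0.6613, 1.7147, 0)  len=0.5693
  (v3,v4,v2) [+-+] → (-0.6613, 1.7147, 0)–(-0.6613, 1.14538, 0.883174)  len=1.0508
  (v4,v0,v5) [-+-] → (-0.6613, 1.14538, 0)–(-0.6613, 0, 0)  len=1.1454
  (v4,v5,v2) [--+] → (-0.6613, 0, 1.77159)–(-0.6613, 1.14538, 0.883174)  len=1.4495
  (v5,v0,v6) [-+-] → (-0.6613, 0, 0)–(-0.6613, -1.14538, 0)  len=1.1454
  (v5,v6,v2) [--+] → (-0.6613, -1.14538, 0.883174)–(-0.6613, 0, 1.77159)  len=1.4495
  (v6,v0,v7) [-++] → (-0.6613, -1.14538, 0)–(-0.6613, -1.7147, 0)  len=0.5693
  (v6,v7,v2) [-++] → (-0.6613, -1.7147, 0)–(-0.6613, -1.14538, 0.883174)  len=1.0508

Chained into 1 loop(s):
  loop 1: 8 segments, perimeter = 8.4300
Total perimeter = 8.430


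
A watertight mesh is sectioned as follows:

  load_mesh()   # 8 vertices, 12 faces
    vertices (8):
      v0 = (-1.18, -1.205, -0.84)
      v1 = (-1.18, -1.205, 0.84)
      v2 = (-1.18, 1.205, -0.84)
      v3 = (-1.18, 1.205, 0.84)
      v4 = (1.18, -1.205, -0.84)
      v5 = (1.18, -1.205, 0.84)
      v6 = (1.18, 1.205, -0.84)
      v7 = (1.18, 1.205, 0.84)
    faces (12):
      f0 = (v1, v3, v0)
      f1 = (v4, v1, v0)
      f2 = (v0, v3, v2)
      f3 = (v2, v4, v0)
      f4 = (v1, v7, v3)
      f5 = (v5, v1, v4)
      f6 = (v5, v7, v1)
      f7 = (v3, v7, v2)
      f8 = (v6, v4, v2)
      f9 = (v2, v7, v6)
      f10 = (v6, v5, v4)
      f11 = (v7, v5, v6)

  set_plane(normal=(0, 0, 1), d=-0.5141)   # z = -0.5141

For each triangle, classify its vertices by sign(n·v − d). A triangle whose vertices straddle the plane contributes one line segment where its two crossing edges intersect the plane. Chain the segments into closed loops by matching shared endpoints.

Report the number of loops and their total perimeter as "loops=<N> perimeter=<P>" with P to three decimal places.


Straddling triangles (8 of 12):
  (v1,v3,v0) [++-] → (-1.18, -0.737489, -0.5141)–(-1.18, -1.205, -0.5141)  len=0.4675
  (v4,v1,v0) [-+-] → (0.722188, -1.205, -0.5141)–(-1.18, -1.205, -0.5141)  len=1.9022
  (v0,v3,v2) [-+-] → (-1.18, -0.737489, -0.5141)–(-1.18, 1.205, -0.5141)  len=1.9425
  (v5,v1,v4) [++-] → (0.722188, -1.205, -0.5141)–(1.18, -1.205, -0.5141)  len=0.4578
  (v3,v7,v2) [++-] → (-0.722188, 1.205, -0.5141)–(-1.18, 1.205, -0.5141)  len=0.4578
  (v2,v7,v6) [-+-] → (-0.722188, 1.205, -0.5141)–(1.18, 1.205, -0.5141)  len=1.9022
  (v6,v5,v4) [-+-] → (1.18, 0.737489, -0.5141)–(1.18, -1.205, -0.5141)  len=1.9425
  (v7,v5,v6) [++-] → (1.18, 0.737489, -0.5141)–(1.18, 1.205, -0.5141)  len=0.4675

Chained into 1 loop(s):
  loop 1: 8 segments, perimeter = 9.5400
Total perimeter = 9.540

loops=1 perimeter=9.540


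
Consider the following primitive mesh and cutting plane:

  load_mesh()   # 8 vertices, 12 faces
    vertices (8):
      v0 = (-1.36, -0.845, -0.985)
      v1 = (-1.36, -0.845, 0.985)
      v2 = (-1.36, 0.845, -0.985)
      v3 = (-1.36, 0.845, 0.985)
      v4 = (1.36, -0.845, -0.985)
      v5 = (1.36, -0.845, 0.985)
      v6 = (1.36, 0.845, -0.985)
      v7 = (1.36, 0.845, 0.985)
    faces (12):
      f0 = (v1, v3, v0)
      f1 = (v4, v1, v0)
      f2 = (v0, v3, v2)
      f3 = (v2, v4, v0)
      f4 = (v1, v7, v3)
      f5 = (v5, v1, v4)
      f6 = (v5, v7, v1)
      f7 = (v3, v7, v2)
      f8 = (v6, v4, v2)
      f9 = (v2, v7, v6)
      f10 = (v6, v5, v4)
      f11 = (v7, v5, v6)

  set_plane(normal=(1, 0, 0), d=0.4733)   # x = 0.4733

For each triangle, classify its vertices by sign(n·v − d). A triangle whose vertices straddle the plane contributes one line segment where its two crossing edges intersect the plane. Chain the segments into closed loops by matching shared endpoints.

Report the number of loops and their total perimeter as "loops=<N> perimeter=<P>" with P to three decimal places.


Straddling triangles (8 of 12):
  (v4,v1,v0) [+--] → (0.4733, -0.845, -0.342794)–(0.4733, -0.845, -0.985)  len=0.6422
  (v2,v4,v0) [-+-] → (0.4733, -0.294072, -0.985)–(0.4733, -0.845, -0.985)  len=0.5509
  (v1,v7,v3) [-+-] → (0.4733, 0.294072, 0.985)–(0.4733, 0.845, 0.985)  len=0.5509
  (v5,v1,v4) [+-+] → (0.4733, -0.845, 0.985)–(0.4733, -0.845, -0.342794)  len=1.3278
  (v5,v7,v1) [++-] → (0.4733, 0.294072, 0.985)–(0.4733, -0.845, 0.985)  len=1.1391
  (v3,v7,v2) [-+-] → (0.4733, 0.845, 0.985)–(0.4733, 0.845, 0.342794)  len=0.6422
  (v6,v4,v2) [++-] → (0.4733, -0.294072, -0.985)–(0.4733, 0.845, -0.985)  len=1.1391
  (v2,v7,v6) [-++] → (0.4733, 0.845, 0.342794)–(0.4733, 0.845, -0.985)  len=1.3278

Chained into 1 loop(s):
  loop 1: 8 segments, perimeter = 7.3200
Total perimeter = 7.320

loops=1 perimeter=7.320


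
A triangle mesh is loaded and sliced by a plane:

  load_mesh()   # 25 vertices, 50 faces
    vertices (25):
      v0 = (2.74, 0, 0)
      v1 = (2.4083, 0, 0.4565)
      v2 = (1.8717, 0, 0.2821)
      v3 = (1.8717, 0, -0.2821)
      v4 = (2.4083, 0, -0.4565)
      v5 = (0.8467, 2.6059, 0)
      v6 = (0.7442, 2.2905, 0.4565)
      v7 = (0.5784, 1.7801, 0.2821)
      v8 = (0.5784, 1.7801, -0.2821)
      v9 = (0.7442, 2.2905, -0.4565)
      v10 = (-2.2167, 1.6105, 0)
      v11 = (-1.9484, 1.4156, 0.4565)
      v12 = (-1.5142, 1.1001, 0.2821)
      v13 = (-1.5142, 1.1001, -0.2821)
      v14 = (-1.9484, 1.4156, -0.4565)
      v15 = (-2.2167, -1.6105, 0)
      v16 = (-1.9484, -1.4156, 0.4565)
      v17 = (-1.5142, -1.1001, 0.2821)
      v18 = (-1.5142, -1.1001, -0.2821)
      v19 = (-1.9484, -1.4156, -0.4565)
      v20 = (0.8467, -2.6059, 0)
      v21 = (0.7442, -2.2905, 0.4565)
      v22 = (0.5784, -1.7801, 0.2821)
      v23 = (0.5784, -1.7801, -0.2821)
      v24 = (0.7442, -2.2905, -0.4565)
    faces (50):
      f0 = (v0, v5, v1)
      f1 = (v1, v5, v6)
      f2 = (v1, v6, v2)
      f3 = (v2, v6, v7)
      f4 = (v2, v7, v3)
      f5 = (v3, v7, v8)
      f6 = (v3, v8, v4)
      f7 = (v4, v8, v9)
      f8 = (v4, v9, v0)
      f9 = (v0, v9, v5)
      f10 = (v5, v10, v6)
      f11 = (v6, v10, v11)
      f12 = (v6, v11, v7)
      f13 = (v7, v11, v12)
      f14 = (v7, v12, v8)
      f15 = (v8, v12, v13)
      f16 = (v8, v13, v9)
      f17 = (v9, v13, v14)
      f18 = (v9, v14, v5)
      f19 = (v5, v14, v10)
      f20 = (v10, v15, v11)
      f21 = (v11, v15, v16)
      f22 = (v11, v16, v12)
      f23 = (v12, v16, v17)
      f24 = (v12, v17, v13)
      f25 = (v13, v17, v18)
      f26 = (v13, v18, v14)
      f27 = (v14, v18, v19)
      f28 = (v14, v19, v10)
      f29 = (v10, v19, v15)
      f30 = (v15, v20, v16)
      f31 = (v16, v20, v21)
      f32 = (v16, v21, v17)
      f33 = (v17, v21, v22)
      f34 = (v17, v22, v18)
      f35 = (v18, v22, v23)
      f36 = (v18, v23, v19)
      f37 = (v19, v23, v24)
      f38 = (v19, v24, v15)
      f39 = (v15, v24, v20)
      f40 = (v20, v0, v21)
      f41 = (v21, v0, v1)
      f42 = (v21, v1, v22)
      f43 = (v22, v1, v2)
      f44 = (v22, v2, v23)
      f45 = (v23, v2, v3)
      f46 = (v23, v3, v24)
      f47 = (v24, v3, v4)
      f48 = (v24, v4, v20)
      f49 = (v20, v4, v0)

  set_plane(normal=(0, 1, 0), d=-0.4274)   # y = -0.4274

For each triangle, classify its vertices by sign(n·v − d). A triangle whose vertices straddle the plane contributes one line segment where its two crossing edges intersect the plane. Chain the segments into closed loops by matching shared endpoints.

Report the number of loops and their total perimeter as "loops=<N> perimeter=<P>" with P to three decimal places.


loops=2 perimeter=5.380

Straddling triangles (20 of 50):
  (v10,v15,v11) [+-+] → (-2.2167, -0.4274, 0)–(-2.1118, -0.4274, 0.178476)  len=0.2070
  (v11,v15,v16) [+--] → (-2.1118, -0.4274, 0.178476)–(-1.9484, -0.4274, 0.4565)  len=0.3225
  (v11,v16,v12) [+-+] → (-1.9484, -0.4274, 0.4565)–(-1.77784, -0.4274, 0.387993)  len=0.1838
  (v12,v16,v17) [+--] → (-1.77784, -0.4274, 0.387993)–(-1.5142, -0.4274, 0.2821)  len=0.2841
  (v12,v17,v13) [+-+] → (-1.5142, -0.4274, 0.2821)–(-1.5142, -0.4274, 0.109599)  len=0.1725
  (v13,v17,v18) [+--] → (-1.5142, -0.4274, 0.109599)–(-1.5142, -0.4274, -0.2821)  len=0.3917
  (v13,v18,v14) [+-+] → (-1.5142, -0.4274, -0.2821)–(-1.63031, -0.4274, -0.328735)  len=0.1251
  (v14,v18,v19) [+--] → (-1.63031, -0.4274, -0.328735)–(-1.9484, -0.4274, -0.4565)  len=0.3428
  (v14,v19,v10) [+-+] → (-1.9484, -0.4274, -0.4565)–(-2.03602, -0.4274, -0.307426)  len=0.1729
  (v10,v19,v15) [+--] → (-2.03602, -0.4274, -0.307426)–(-2.2167, -0.4274, 0)  len=0.3566
  (v20,v0,v21) [-+-] → (2.42948, -0.4274, 0)–(2.36759, -0.4274, 0.0851814)  len=0.1053
  (v21,v0,v1) [-++] → (2.36759, -0.4274, 0.0851814)–(2.09778, -0.4274, 0.4565)  len=0.4590
  (v21,v1,v22) [-+-] → (2.09778, -0.4274, 0.4565)–(1.96894, -0.4274, 0.414627)  len=0.1355
  (v22,v1,v2) [-++] → (1.96894, -0.4274, 0.414627)–(1.56118, -0.4274, 0.2821)  len=0.4288
  (v22,v2,v23) [-+-] → (1.56118, -0.4274, 0.2821)–(1.56118, -0.4274, 0.146636)  len=0.1355
  (v23,v2,v3) [-++] → (1.56118, -0.4274, 0.146636)–(1.56118, -0.4274, -0.2821)  len=0.4287
  (v23,v3,v24) [-+-] → (1.56118, -0.4274, -0.2821)–(1.66131, -0.4274, -0.314642)  len=0.1053
  (v24,v3,v4) [-++] → (1.66131, -0.4274, -0.314642)–(2.09778, -0.4274, -0.4565)  len=0.4589
  (v24,v4,v20) [-+-] → (2.09778, -0.4274, -0.4565)–(2.15218, -0.4274, -0.381628)  len=0.0925
  (v20,v4,v0) [-++] → (2.15218, -0.4274, -0.381628)–(2.42948, -0.4274, 0)  len=0.4717

Chained into 2 loop(s):
  loop 1: 10 segments, perimeter = 2.5590
  loop 2: 10 segments, perimeter = 2.8212
Total perimeter = 5.380


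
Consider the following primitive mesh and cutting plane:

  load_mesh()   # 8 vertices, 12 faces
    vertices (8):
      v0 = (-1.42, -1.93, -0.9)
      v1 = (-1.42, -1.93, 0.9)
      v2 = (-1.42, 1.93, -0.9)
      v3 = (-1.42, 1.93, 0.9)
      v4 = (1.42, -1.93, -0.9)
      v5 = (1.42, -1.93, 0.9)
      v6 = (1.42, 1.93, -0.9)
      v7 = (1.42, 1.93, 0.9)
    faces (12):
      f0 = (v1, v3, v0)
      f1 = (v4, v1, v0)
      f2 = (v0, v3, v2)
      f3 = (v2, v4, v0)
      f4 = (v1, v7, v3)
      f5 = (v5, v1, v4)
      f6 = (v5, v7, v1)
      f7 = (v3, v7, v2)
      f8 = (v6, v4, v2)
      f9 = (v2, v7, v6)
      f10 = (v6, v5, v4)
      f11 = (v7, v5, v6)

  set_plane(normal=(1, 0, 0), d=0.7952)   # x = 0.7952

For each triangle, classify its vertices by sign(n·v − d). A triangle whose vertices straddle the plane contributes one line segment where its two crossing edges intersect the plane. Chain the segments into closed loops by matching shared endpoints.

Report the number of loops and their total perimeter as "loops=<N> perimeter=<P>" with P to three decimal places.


loops=1 perimeter=11.320

Straddling triangles (8 of 12):
  (v4,v1,v0) [+--] → (0.7952, -1.93, -0.504)–(0.7952, -1.93, -0.9)  len=0.3960
  (v2,v4,v0) [-+-] → (0.7952, -1.0808, -0.9)–(0.7952, -1.93, -0.9)  len=0.8492
  (v1,v7,v3) [-+-] → (0.7952, 1.0808, 0.9)–(0.7952, 1.93, 0.9)  len=0.8492
  (v5,v1,v4) [+-+] → (0.7952, -1.93, 0.9)–(0.7952, -1.93, -0.504)  len=1.4040
  (v5,v7,v1) [++-] → (0.7952, 1.0808, 0.9)–(0.7952, -1.93, 0.9)  len=3.0108
  (v3,v7,v2) [-+-] → (0.7952, 1.93, 0.9)–(0.7952, 1.93, 0.504)  len=0.3960
  (v6,v4,v2) [++-] → (0.7952, -1.0808, -0.9)–(0.7952, 1.93, -0.9)  len=3.0108
  (v2,v7,v6) [-++] → (0.7952, 1.93, 0.504)–(0.7952, 1.93, -0.9)  len=1.4040

Chained into 1 loop(s):
  loop 1: 8 segments, perimeter = 11.3200
Total perimeter = 11.320


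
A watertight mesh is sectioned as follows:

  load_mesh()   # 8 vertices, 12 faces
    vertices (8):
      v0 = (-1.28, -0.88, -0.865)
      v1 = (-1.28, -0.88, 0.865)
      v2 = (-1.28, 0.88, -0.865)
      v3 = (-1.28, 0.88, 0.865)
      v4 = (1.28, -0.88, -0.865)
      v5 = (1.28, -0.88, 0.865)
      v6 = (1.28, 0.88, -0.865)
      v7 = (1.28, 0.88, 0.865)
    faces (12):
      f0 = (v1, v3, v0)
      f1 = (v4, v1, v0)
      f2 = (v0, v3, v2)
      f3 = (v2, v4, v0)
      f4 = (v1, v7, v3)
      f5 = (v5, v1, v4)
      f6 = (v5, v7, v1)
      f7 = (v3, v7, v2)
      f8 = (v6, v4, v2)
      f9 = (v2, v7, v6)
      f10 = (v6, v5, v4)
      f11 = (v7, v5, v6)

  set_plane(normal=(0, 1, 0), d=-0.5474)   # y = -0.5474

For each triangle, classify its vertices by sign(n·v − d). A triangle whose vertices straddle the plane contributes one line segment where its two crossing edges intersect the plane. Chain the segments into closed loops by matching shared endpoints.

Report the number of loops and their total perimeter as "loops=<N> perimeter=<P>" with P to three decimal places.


Straddling triangles (8 of 12):
  (v1,v3,v0) [-+-] → (-1.28, -0.5474, 0.865)–(-1.28, -0.5474, -0.538069)  len=1.4031
  (v0,v3,v2) [-++] → (-1.28, -0.5474, -0.538069)–(-1.28, -0.5474, -0.865)  len=0.3269
  (v2,v4,v0) [+--] → (0.796218, -0.5474, -0.865)–(-1.28, -0.5474, -0.865)  len=2.0762
  (v1,v7,v3) [-++] → (-0.796218, -0.5474, 0.865)–(-1.28, -0.5474, 0.865)  len=0.4838
  (v5,v7,v1) [-+-] → (1.28, -0.5474, 0.865)–(-0.796218, -0.5474, 0.865)  len=2.0762
  (v6,v4,v2) [+-+] → (1.28, -0.5474, -0.865)–(0.796218, -0.5474, -0.865)  len=0.4838
  (v6,v5,v4) [+--] → (1.28, -0.5474, 0.538069)–(1.28, -0.5474, -0.865)  len=1.4031
  (v7,v5,v6) [+-+] → (1.28, -0.5474, 0.865)–(1.28, -0.5474, 0.538069)  len=0.3269

Chained into 1 loop(s):
  loop 1: 8 segments, perimeter = 8.5800
Total perimeter = 8.580

loops=1 perimeter=8.580


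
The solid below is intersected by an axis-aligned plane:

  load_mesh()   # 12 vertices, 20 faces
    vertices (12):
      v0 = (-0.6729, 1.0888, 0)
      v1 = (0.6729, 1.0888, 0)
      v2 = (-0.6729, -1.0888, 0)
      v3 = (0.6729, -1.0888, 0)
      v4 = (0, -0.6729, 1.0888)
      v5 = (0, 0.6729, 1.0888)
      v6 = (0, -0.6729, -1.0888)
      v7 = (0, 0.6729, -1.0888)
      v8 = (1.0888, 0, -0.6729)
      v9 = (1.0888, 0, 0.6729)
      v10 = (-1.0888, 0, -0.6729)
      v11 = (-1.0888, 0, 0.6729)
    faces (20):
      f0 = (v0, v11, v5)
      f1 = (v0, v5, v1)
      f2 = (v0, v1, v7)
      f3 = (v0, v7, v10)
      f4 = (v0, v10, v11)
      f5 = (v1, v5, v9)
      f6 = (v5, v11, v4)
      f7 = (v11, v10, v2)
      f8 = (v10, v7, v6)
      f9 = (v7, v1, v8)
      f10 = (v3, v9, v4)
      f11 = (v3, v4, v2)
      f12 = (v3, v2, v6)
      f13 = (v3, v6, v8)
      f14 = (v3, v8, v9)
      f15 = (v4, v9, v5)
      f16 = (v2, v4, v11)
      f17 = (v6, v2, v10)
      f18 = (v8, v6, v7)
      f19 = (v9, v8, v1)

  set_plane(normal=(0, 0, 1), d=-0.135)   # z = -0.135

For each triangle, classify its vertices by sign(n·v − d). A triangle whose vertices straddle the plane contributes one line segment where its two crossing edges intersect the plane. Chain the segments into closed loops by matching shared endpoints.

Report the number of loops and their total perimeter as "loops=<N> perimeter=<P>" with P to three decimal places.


Straddling triangles (10 of 20):
  (v0,v1,v7) [++-] → (0.589467, 1.03723, -0.135)–(-0.589467, 1.03723, -0.135)  len=1.1789
  (v0,v7,v10) [+--] → (-0.589467, 1.03723, -0.135)–(-0.75634, 0.87036, -0.135)  len=0.2360
  (v0,v10,v11) [+-+] → (-0.75634, 0.87036, -0.135)–(-1.0888, 0, -0.135)  len=0.9317
  (v11,v10,v2) [+-+] → (-1.0888, 0, -0.135)–(-0.75634, -0.87036, -0.135)  len=0.9317
  (v7,v1,v8) [-+-] → (0.589467, 1.03723, -0.135)–(0.75634, 0.87036, -0.135)  len=0.2360
  (v3,v2,v6) [++-] → (-0.589467, -1.03723, -0.135)–(0.589467, -1.03723, -0.135)  len=1.1789
  (v3,v6,v8) [+--] → (0.589467, -1.03723, -0.135)–(0.75634, -0.87036, -0.135)  len=0.2360
  (v3,v8,v9) [+-+] → (0.75634, -0.87036, -0.135)–(1.0888, 0, -0.135)  len=0.9317
  (v6,v2,v10) [-+-] → (-0.589467, -1.03723, -0.135)–(-0.75634, -0.87036, -0.135)  len=0.2360
  (v9,v8,v1) [+-+] → (1.0888, 0, -0.135)–(0.75634, 0.87036, -0.135)  len=0.9317

Chained into 1 loop(s):
  loop 1: 10 segments, perimeter = 7.0286
Total perimeter = 7.029

loops=1 perimeter=7.029


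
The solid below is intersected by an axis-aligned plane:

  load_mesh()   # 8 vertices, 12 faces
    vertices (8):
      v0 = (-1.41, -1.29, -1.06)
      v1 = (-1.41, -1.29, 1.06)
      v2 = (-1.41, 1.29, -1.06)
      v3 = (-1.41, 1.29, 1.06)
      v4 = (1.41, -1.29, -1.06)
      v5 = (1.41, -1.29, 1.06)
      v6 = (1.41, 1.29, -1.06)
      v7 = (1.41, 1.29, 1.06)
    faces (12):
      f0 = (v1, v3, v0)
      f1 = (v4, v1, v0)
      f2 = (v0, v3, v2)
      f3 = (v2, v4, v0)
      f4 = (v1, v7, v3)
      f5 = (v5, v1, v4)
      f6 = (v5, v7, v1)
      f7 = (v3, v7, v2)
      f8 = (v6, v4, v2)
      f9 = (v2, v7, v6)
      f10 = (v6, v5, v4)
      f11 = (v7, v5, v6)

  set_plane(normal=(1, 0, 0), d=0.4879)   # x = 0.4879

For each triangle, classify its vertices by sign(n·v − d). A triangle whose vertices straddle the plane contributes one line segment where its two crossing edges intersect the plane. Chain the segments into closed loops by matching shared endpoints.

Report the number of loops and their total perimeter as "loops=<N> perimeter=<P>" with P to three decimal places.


Straddling triangles (8 of 12):
  (v4,v1,v0) [+--] → (0.4879, -1.29, -0.36679)–(0.4879, -1.29, -1.06)  len=0.6932
  (v2,v4,v0) [-+-] → (0.4879, -0.446377, -1.06)–(0.4879, -1.29, -1.06)  len=0.8436
  (v1,v7,v3) [-+-] → (0.4879, 0.446377, 1.06)–(0.4879, 1.29, 1.06)  len=0.8436
  (v5,v1,v4) [+-+] → (0.4879, -1.29, 1.06)–(0.4879, -1.29, -0.36679)  len=1.4268
  (v5,v7,v1) [++-] → (0.4879, 0.446377, 1.06)–(0.4879, -1.29, 1.06)  len=1.7364
  (v3,v7,v2) [-+-] → (0.4879, 1.29, 1.06)–(0.4879, 1.29, 0.36679)  len=0.6932
  (v6,v4,v2) [++-] → (0.4879, -0.446377, -1.06)–(0.4879, 1.29, -1.06)  len=1.7364
  (v2,v7,v6) [-++] → (0.4879, 1.29, 0.36679)–(0.4879, 1.29, -1.06)  len=1.4268

Chained into 1 loop(s):
  loop 1: 8 segments, perimeter = 9.4000
Total perimeter = 9.400

loops=1 perimeter=9.400


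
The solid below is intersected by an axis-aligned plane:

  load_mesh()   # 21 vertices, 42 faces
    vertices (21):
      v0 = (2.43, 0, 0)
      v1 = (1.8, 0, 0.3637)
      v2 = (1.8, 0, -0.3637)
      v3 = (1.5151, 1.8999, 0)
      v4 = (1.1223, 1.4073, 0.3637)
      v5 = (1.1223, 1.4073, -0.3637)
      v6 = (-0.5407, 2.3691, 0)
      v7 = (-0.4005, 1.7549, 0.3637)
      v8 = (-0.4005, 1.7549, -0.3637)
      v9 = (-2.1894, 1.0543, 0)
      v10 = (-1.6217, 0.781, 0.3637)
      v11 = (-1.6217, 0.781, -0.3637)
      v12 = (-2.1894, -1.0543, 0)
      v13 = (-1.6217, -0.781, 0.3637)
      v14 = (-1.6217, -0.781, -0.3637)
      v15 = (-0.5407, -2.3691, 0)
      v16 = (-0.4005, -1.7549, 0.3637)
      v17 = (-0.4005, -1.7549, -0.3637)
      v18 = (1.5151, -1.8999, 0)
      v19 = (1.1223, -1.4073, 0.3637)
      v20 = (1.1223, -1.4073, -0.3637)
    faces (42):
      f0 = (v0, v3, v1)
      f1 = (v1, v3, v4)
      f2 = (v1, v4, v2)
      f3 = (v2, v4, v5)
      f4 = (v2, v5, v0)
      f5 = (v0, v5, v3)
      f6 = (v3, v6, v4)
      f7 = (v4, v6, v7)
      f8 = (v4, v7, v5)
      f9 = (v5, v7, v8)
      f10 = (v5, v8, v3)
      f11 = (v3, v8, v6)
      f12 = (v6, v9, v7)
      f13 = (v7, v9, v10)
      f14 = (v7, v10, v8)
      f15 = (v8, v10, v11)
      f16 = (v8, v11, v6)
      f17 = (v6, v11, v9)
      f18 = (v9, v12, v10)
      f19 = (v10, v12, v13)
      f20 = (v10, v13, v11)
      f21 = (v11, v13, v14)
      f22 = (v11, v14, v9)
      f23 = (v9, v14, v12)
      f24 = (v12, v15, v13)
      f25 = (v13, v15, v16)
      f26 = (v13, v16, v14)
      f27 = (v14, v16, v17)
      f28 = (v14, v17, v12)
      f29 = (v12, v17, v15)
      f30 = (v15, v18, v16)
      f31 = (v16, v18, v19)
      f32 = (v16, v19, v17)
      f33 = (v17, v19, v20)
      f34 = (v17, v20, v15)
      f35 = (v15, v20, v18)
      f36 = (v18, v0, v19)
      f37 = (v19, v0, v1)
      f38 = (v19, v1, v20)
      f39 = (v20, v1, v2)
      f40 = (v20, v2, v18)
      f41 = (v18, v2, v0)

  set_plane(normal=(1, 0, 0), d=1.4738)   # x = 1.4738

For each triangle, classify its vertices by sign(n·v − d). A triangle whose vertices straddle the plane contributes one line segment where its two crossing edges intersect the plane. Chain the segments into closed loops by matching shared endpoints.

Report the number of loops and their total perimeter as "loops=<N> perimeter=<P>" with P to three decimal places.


Straddling triangles (16 of 42):
  (v1,v3,v4) [++-] → (1.4738, 1.84811, 0.0382404)–(1.4738, 0.677381, 0.3637)  len=1.2151
  (v1,v4,v2) [+-+] → (1.4738, 0.677381, 0.3637)–(1.4738, 0.677381, -0.0135777)  len=0.3773
  (v2,v4,v5) [+--] → (1.4738, 0.677381, -0.0135777)–(1.4738, 0.677381, -0.3637)  len=0.3501
  (v2,v5,v0) [+-+] → (1.4738, 0.677381, -0.3637)–(1.4738, 1.02903, -0.26594)  len=0.3650
  (v0,v5,v3) [+-+] → (1.4738, 1.02903, -0.26594)–(1.4738, 1.84811, -0.0382404)  len=0.8501
  (v3,v6,v4) [+--] → (1.4738, 1.90933, 0)–(1.4738, 1.84811, 0.0382404)  len=0.0722
  (v5,v8,v3) [--+] → (1.4738, 1.89677, -0.00784131)–(1.4738, 1.84811, -0.0382404)  len=0.0574
  (v3,v8,v6) [+--] → (1.4738, 1.89677, -0.00784131)–(1.4738, 1.90933, 0)  len=0.0148
  (v15,v18,v16) [-+-] → (1.4738, -1.90933, 0)–(1.4738, -1.89677, 0.00784131)  len=0.0148
  (v16,v18,v19) [-+-] → (1.4738, -1.89677, 0.00784131)–(1.4738, -1.84811, 0.0382404)  len=0.0574
  (v15,v20,v18) [--+] → (1.4738, -1.84811, -0.0382404)–(1.4738, -1.90933, 0)  len=0.0722
  (v18,v0,v19) [++-] → (1.4738, -1.02903, 0.26594)–(1.4738, -1.84811, 0.0382404)  len=0.8501
  (v19,v0,v1) [-++] → (1.4738, -1.02903, 0.26594)–(1.4738, -0.677381, 0.3637)  len=0.3650
  (v19,v1,v20) [-+-] → (1.4738, -0.677381, 0.3637)–(1.4738, -0.677381, 0.0135777)  len=0.3501
  (v20,v1,v2) [-++] → (1.4738, -0.677381, 0.0135777)–(1.4738, -0.677381, -0.3637)  len=0.3773
  (v20,v2,v18) [-++] → (1.4738, -0.677381, -0.3637)–(1.4738, -1.84811, -0.0382404)  len=1.2151

Chained into 2 loop(s):
  loop 1: 8 segments, perimeter = 3.3020
  loop 2: 8 segments, perimeter = 3.3020
Total perimeter = 6.604

loops=2 perimeter=6.604


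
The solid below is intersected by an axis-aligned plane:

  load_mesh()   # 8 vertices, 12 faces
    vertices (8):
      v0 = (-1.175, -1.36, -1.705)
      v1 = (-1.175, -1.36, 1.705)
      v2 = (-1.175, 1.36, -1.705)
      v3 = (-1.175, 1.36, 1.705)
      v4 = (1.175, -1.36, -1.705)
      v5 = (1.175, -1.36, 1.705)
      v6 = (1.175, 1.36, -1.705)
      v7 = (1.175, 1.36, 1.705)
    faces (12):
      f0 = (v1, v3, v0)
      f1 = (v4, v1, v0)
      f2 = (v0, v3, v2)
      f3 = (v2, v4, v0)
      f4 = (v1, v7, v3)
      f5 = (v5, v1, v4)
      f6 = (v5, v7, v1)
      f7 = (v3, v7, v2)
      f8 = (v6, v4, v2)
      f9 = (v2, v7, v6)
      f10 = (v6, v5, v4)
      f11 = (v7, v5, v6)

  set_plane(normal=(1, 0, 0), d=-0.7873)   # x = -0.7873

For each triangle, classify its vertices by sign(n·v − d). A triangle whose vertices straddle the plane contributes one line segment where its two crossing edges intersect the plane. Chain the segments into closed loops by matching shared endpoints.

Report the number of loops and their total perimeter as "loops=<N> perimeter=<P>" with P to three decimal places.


loops=1 perimeter=12.260

Straddling triangles (8 of 12):
  (v4,v1,v0) [+--] → (-0.7873, -1.36, 1.14242)–(-0.7873, -1.36, -1.705)  len=2.8474
  (v2,v4,v0) [-+-] → (-0.7873, 0.911258, -1.705)–(-0.7873, -1.36, -1.705)  len=2.2713
  (v1,v7,v3) [-+-] → (-0.7873, -0.911258, 1.705)–(-0.7873, 1.36, 1.705)  len=2.2713
  (v5,v1,v4) [+-+] → (-0.7873, -1.36, 1.705)–(-0.7873, -1.36, 1.14242)  len=0.5626
  (v5,v7,v1) [++-] → (-0.7873, -0.911258, 1.705)–(-0.7873, -1.36, 1.705)  len=0.4487
  (v3,v7,v2) [-+-] → (-0.7873, 1.36, 1.705)–(-0.7873, 1.36, -1.14242)  len=2.8474
  (v6,v4,v2) [++-] → (-0.7873, 0.911258, -1.705)–(-0.7873, 1.36, -1.705)  len=0.4487
  (v2,v7,v6) [-++] → (-0.7873, 1.36, -1.14242)–(-0.7873, 1.36, -1.705)  len=0.5626

Chained into 1 loop(s):
  loop 1: 8 segments, perimeter = 12.2600
Total perimeter = 12.260


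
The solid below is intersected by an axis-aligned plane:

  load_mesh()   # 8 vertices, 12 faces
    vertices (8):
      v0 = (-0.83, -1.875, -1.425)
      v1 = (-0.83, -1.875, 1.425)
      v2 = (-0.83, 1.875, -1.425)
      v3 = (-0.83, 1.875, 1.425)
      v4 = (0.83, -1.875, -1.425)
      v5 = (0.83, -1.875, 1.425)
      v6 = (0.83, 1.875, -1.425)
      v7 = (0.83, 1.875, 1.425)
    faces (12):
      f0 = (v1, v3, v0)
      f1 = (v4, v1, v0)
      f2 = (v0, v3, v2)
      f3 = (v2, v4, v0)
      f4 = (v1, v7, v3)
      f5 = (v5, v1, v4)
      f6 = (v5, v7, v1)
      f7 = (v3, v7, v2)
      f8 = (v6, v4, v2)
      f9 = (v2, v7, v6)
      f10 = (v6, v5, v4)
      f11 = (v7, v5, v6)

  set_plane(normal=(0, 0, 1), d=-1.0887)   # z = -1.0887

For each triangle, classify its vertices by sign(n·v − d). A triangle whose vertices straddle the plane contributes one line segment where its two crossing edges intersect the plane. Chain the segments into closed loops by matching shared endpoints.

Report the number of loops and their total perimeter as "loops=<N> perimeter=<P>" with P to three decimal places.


loops=1 perimeter=10.820

Straddling triangles (8 of 12):
  (v1,v3,v0) [++-] → (-0.83, -1.4325, -1.0887)–(-0.83, -1.875, -1.0887)  len=0.4425
  (v4,v1,v0) [-+-] → (0.63412, -1.875, -1.0887)–(-0.83, -1.875, -1.0887)  len=1.4641
  (v0,v3,v2) [-+-] → (-0.83, -1.4325, -1.0887)–(-0.83, 1.875, -1.0887)  len=3.3075
  (v5,v1,v4) [++-] → (0.63412, -1.875, -1.0887)–(0.83, -1.875, -1.0887)  len=0.1959
  (v3,v7,v2) [++-] → (-0.63412, 1.875, -1.0887)–(-0.83, 1.875, -1.0887)  len=0.1959
  (v2,v7,v6) [-+-] → (-0.63412, 1.875, -1.0887)–(0.83, 1.875, -1.0887)  len=1.4641
  (v6,v5,v4) [-+-] → (0.83, 1.4325, -1.0887)–(0.83, -1.875, -1.0887)  len=3.3075
  (v7,v5,v6) [++-] → (0.83, 1.4325, -1.0887)–(0.83, 1.875, -1.0887)  len=0.4425

Chained into 1 loop(s):
  loop 1: 8 segments, perimeter = 10.8200
Total perimeter = 10.820


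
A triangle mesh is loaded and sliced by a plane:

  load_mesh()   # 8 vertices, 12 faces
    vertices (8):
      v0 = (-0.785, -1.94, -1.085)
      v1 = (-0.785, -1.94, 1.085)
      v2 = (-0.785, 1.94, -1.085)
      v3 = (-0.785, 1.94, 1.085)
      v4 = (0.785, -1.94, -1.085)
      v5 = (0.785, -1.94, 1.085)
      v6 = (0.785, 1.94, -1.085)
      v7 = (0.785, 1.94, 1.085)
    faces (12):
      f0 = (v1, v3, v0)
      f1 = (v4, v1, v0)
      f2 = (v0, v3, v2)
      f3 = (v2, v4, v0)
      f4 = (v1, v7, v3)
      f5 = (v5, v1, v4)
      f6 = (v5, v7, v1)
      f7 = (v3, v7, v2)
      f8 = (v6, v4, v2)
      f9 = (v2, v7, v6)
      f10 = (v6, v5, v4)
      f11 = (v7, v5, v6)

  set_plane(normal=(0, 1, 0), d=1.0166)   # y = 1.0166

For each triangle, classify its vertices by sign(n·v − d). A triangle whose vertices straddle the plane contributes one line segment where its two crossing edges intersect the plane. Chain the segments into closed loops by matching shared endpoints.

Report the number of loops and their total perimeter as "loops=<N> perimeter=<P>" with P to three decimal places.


Straddling triangles (8 of 12):
  (v1,v3,v0) [-+-] → (-0.785, 1.0166, 1.085)–(-0.785, 1.0166, 0.568562)  len=0.5164
  (v0,v3,v2) [-++] → (-0.785, 1.0166, 0.568562)–(-0.785, 1.0166, -1.085)  len=1.6536
  (v2,v4,v0) [+--] → (-0.411356, 1.0166, -1.085)–(-0.785, 1.0166, -1.085)  len=0.3736
  (v1,v7,v3) [-++] → (0.411356, 1.0166, 1.085)–(-0.785, 1.0166, 1.085)  len=1.1964
  (v5,v7,v1) [-+-] → (0.785, 1.0166, 1.085)–(0.411356, 1.0166, 1.085)  len=0.3736
  (v6,v4,v2) [+-+] → (0.785, 1.0166, -1.085)–(-0.411356, 1.0166, -1.085)  len=1.1964
  (v6,v5,v4) [+--] → (0.785, 1.0166, -0.568562)–(0.785, 1.0166, -1.085)  len=0.5164
  (v7,v5,v6) [+-+] → (0.785, 1.0166, 1.085)–(0.785, 1.0166, -0.568562)  len=1.6536

Chained into 1 loop(s):
  loop 1: 8 segments, perimeter = 7.4800
Total perimeter = 7.480

loops=1 perimeter=7.480
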